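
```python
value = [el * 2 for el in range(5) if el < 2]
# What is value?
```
Trace:
  el=0
  el=1
  el=2
  el=3
  el=4
  value=[0, 2]

Final answer: [0, 2]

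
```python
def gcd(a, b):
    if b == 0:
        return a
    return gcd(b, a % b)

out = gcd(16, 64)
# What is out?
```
Call trace:
gcd(a=16, b=64)
  gcd(a=64, b=16)
    gcd(a=16, b=0)
    -> return 16
  -> return 16
-> return 16

Final answer: 16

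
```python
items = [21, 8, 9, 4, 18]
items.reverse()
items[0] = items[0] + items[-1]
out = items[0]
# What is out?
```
Trace:
  items=[21, 8, 9, 4, 18]
  items=[18, 4, 9, 8, 21]
  items=[39, 4, 9, 8, 21]
  items=[39, 4, 9, 8, 21], out=39

Final answer: 39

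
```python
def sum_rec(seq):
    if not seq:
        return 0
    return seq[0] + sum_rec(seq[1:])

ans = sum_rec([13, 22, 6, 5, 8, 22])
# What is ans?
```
Call trace:
sum_rec(seq=[13, 22, 6, 5, 8, 22])
  sum_rec(seq=[22, 6, 5, 8, 22])
    sum_rec(seq=[6, 5, 8, 22])
      sum_rec(seq=[5, 8, 22])
        sum_rec(seq=[8, 22])
          sum_rec(seq=[22])
            sum_rec(seq=[])
            -> return 0
          -> return 22
        -> return 30
      -> return 35
    -> return 41
  -> return 63
-> return 76

Final answer: 76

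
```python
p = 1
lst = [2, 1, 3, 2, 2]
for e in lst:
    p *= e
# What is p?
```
Trace:
  p=1
  p=2, e=2
  p=2, e=1
  p=6, e=3
  p=12, e=2
  p=24, e=2

Final answer: 24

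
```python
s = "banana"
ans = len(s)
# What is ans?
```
Trace:
  s='banana'
  s='banana', ans=6

Final answer: 6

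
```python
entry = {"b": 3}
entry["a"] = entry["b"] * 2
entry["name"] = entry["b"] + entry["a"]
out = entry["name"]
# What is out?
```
Trace:
  entry={'b': 3}
  entry={'b': 3, 'a': 6}
  entry={'b': 3, 'a': 6, 'name': 9}
  entry={'b': 3, 'a': 6, 'name': 9}, out=9

Final answer: 9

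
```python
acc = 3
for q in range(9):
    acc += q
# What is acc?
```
Trace:
  acc=3
  acc=3, q=0
  acc=4, q=1
  acc=6, q=2
  acc=9, q=3
  acc=13, q=4
  acc=18, q=5
  acc=24, q=6
  acc=31, q=7
  acc=39, q=8

Final answer: 39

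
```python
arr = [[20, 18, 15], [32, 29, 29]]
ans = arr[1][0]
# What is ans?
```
Trace:
  arr=[[20, 18, 15], [32, 29, 29]]
  arr=[[20, 18, 15], [32, 29, 29]], ans=32

Final answer: 32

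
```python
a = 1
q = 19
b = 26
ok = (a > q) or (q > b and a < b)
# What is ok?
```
Trace:
  a=1
  a=1, q=19
  a=1, q=19, b=26
  a=1, q=19, b=26, ok=False

Final answer: False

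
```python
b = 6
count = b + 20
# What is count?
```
Trace:
  b=6
  b=6, count=26

Final answer: 26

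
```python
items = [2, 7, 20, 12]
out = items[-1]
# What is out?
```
Trace:
  items=[2, 7, 20, 12]
  items=[2, 7, 20, 12], out=12

Final answer: 12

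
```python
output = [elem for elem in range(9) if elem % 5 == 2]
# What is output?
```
Trace:
  elem=0
  elem=1
  elem=2
  elem=3
  elem=4
  elem=5
  elem=6
  elem=7
  elem=8
  output=[2, 7]

Final answer: [2, 7]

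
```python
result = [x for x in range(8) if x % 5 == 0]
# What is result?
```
Trace:
  x=0
  x=1
  x=2
  x=3
  x=4
  x=5
  x=6
  x=7
  result=[0, 5]

Final answer: [0, 5]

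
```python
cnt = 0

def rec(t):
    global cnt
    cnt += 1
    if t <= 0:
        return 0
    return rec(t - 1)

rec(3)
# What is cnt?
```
Call trace:
rec(t=3)
  rec(t=2)
    rec(t=1)
      rec(t=0)
      -> return 0
    -> return 0
  -> return 0
-> return 0

cnt is incremented once per call. rec is entered once for each t = 3, 2, 1, 0 (the t <= 0 call returns without recursing), i.e. 3 + 1 calls.
cnt = 4

Final answer: 4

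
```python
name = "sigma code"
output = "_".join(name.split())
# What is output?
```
Trace:
  name='sigma code'
  name='sigma code', output='sigma_code'

Final answer: 'sigma_code'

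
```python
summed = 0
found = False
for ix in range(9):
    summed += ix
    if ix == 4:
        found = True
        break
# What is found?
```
Trace:
  summed=0
  summed=0, found=False
  summed=0, found=False, ix=0
  summed=1, found=False, ix=1
  summed=3, found=False, ix=2
  summed=6, found=False, ix=3
  summed=10, found=True, ix=4

Final answer: True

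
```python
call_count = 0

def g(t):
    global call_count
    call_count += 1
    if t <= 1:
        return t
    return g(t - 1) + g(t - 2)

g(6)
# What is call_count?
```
Call trace (a repeated sub-call is expanded the first time; later identical calls just restate its return value):
g(t=6)
  g(t=5)
    g(t=4)
      g(t=3)
        g(t=2)
          g(t=1)
          -> return 1
          g(t=0)
          -> return 0
        -> return 1
        g(t=1)
        -> return 1
      -> return 2
      g(t=2) -> return 1  (same call as traced above)
    -> return 3
    g(t=3) -> return 2  (same call as traced above)
  -> return 5
  g(t=4) -> return 3  (same call as traced above)
-> return 8

call_count is incremented once per call, so count the calls in each subtree. Let C(t) = number of calls made by g(t).
C(0) = C(1) = 1 (base case, no recursion); C(t) = 1 + C(t - 1) + C(t - 2) otherwise.
C(2) = 1 + C(1) + C(0) = 1 + 1 + 1 = 3
C(3) = 1 + C(2) + C(1) = 1 + 3 + 1 = 5
C(4) = 1 + C(3) + C(2) = 1 + 5 + 3 = 9
C(5) = 1 + C(4) + C(3) = 1 + 9 + 5 = 15
C(6) = 1 + C(5) + C(4) = 1 + 15 + 9 = 25
call_count = C(6) = 25

Final answer: 25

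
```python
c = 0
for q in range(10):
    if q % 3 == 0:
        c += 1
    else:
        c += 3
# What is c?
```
Trace:
  c=0
  c=1, q=0
  c=4, q=1
  c=7, q=2
  c=8, q=3
  c=11, q=4
  c=14, q=5
  c=15, q=6
  c=18, q=7
  c=21, q=8
  c=22, q=9

Final answer: 22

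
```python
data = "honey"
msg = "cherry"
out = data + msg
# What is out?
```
Trace:
  data='honey'
  data='honey', msg='cherry'
  data='honey', msg='cherry', out='honeycherry'

Final answer: 'honeycherry'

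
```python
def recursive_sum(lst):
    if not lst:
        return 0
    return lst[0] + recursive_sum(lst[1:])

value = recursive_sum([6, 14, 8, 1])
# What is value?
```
Call trace:
recursive_sum(lst=[6, 14, 8, 1])
  recursive_sum(lst=[14, 8, 1])
    recursive_sum(lst=[8, 1])
      recursive_sum(lst=[1])
        recursive_sum(lst=[])
        -> return 0
      -> return 1
    -> return 9
  -> return 23
-> return 29

Final answer: 29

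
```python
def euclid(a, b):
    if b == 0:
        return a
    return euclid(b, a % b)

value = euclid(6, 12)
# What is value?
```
Call trace:
euclid(a=6, b=12)
  euclid(a=12, b=6)
    euclid(a=6, b=0)
    -> return 6
  -> return 6
-> return 6

Final answer: 6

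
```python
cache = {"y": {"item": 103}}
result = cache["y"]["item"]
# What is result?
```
Trace:
  cache={'y': {'item': 103}}
  cache={'y': {'item': 103}}, result=103

Final answer: 103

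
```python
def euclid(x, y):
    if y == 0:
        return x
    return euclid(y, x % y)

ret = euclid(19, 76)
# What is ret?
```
Call trace:
euclid(x=19, y=76)
  euclid(x=76, y=19)
    euclid(x=19, y=0)
    -> return 19
  -> return 19
-> return 19

Final answer: 19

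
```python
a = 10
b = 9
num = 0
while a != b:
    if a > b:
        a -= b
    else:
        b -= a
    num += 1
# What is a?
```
Trace:
  a=10
  a=10, b=9
  a=10, b=9, num=0
  a=1, b=9, num=1
  a=1, b=8, num=2
  a=1, b=7, num=3
  a=1, b=6, num=4
  a=1, b=5, num=5
  a=1, b=4, num=6
  a=1, b=3, num=7
  a=1, b=2, num=8
  a=1, b=1, num=9

Final answer: 1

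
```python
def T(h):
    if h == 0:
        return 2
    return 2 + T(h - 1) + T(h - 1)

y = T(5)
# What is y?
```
Call trace (a repeated sub-call is expanded the first time; later identical calls just restate its return value):
T(h=5)
  T(h=4)
    T(h=3)
      T(h=2)
        T(h=1)
          T(h=0)
          -> return 2
          T(h=0)
          -> return 2
        -> return 6
        T(h=1) -> return 6  (same call as traced above)
      -> return 14
      T(h=2) -> return 14  (same call as traced above)
    -> return 30
    T(h=3) -> return 30  (same call as traced above)
  -> return 62
  T(h=4) -> return 62  (same call as traced above)
-> return 126

Final answer: 126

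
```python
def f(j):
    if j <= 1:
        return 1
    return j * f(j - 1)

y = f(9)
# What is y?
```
Call trace:
f(j=9)
  f(j=8)
    f(j=7)
      f(j=6)
        f(j=5)
          f(j=4)
            f(j=3)
              f(j=2)
                f(j=1)
                -> return 1
              -> return 2
            -> return 6
          -> return 24
        -> return 120
      -> return 720
    -> return 5040
  -> return 40320
-> return 362880

Final answer: 362880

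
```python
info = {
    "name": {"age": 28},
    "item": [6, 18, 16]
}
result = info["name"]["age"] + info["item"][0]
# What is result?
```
Trace:
  info={'name': {'age': 28}, 'item': [6, 18, 16]}
  info={'name': {'age': 28}, 'item': [6, 18, 16]}, result=34

Final answer: 34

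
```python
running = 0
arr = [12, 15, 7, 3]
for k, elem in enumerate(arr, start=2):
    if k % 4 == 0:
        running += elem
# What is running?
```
Trace:
  running=0
  running=0, k=2, elem=12
  running=0, k=3, elem=15
  running=7, k=4, elem=7
  running=7, k=5, elem=3

Final answer: 7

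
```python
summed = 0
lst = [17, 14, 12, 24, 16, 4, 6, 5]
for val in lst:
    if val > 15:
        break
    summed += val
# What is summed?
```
Trace:
  summed=0
  summed=0, val=17

Final answer: 0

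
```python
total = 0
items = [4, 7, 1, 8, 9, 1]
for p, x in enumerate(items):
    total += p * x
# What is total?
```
Trace:
  total=0
  total=0, p=0, x=4
  total=7, p=1, x=7
  total=9, p=2, x=1
  total=33, p=3, x=8
  total=69, p=4, x=9
  total=74, p=5, x=1

Final answer: 74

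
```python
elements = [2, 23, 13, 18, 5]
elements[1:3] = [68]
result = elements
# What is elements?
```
Trace:
  elements=[2, 23, 13, 18, 5]
  elements=[2, 68, 18, 5]
  elements=[2, 68, 18, 5], result=[2, 68, 18, 5]

Final answer: [2, 68, 18, 5]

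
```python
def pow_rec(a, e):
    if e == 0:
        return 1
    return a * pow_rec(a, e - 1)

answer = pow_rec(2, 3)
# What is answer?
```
Call trace:
pow_rec(a=2, e=3)
  pow_rec(a=2, e=2)
    pow_rec(a=2, e=1)
      pow_rec(a=2, e=0)
      -> return 1
    -> return 2
  -> return 4
-> return 8

Final answer: 8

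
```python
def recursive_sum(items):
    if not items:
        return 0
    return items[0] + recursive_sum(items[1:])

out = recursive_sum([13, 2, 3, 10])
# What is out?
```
Call trace:
recursive_sum(items=[13, 2, 3, 10])
  recursive_sum(items=[2, 3, 10])
    recursive_sum(items=[3, 10])
      recursive_sum(items=[10])
        recursive_sum(items=[])
        -> return 0
      -> return 10
    -> return 13
  -> return 15
-> return 28

Final answer: 28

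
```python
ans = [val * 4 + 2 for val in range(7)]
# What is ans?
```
Trace:
  val=0
  val=1
  val=2
  val=3
  val=4
  val=5
  val=6
  ans=[2, 6, 10, 14, 18, 22, 26]

Final answer: [2, 6, 10, 14, 18, 22, 26]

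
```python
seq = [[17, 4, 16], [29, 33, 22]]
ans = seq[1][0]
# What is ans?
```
Trace:
  seq=[[17, 4, 16], [29, 33, 22]]
  seq=[[17, 4, 16], [29, 33, 22]], ans=29

Final answer: 29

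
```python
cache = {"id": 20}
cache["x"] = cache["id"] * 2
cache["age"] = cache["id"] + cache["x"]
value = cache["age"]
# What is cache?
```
Trace:
  cache={'id': 20}
  cache={'id': 20, 'x': 40}
  cache={'id': 20, 'x': 40, 'age': 60}
  cache={'id': 20, 'x': 40, 'age': 60}, value=60

Final answer: {'id': 20, 'x': 40, 'age': 60}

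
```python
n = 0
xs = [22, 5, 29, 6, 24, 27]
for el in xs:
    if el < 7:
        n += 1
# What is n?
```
Trace:
  n=0
  n=0, el=22
  n=1, el=5
  n=1, el=29
  n=2, el=6
  n=2, el=24
  n=2, el=27

Final answer: 2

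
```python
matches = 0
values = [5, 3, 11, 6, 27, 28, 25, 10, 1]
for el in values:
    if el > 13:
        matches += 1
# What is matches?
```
Trace:
  matches=0
  matches=0, el=5
  matches=0, el=3
  matches=0, el=11
  matches=0, el=6
  matches=1, el=27
  matches=2, el=28
  matches=3, el=25
  matches=3, el=10
  matches=3, el=1

Final answer: 3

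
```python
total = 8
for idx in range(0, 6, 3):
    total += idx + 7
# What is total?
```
Trace:
  total=8
  total=15, idx=0
  total=25, idx=3

Final answer: 25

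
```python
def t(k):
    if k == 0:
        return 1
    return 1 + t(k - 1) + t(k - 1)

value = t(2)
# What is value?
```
Call trace (a repeated sub-call is expanded the first time; later identical calls just restate its return value):
t(k=2)
  t(k=1)
    t(k=0)
    -> return 1
    t(k=0)
    -> return 1
  -> return 3
  t(k=1) -> return 3  (same call as traced above)
-> return 7

Final answer: 7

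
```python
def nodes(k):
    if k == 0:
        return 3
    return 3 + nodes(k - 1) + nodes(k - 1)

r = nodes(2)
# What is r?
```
Call trace (a repeated sub-call is expanded the first time; later identical calls just restate its return value):
nodes(k=2)
  nodes(k=1)
    nodes(k=0)
    -> return 3
    nodes(k=0)
    -> return 3
  -> return 9
  nodes(k=1) -> return 9  (same call as traced above)
-> return 21

Final answer: 21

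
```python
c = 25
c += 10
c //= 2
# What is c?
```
Trace:
  c=25
  c=35
  c=17

Final answer: 17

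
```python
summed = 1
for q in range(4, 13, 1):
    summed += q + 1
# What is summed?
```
Trace:
  summed=1
  summed=6, q=4
  summed=12, q=5
  summed=19, q=6
  summed=27, q=7
  summed=36, q=8
  summed=46, q=9
  summed=57, q=10
  summed=69, q=11
  summed=82, q=12

Final answer: 82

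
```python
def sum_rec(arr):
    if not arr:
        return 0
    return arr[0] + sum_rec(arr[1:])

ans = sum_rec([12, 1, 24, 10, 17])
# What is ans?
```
Call trace:
sum_rec(arr=[12, 1, 24, 10, 17])
  sum_rec(arr=[1, 24, 10, 17])
    sum_rec(arr=[24, 10, 17])
      sum_rec(arr=[10, 17])
        sum_rec(arr=[17])
          sum_rec(arr=[])
          -> return 0
        -> return 17
      -> return 27
    -> return 51
  -> return 52
-> return 64

Final answer: 64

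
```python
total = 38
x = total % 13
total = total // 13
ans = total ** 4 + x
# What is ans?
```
Trace:
  total=38
  total=38, x=12
  total=2, x=12
  total=2, x=12, ans=28

Final answer: 28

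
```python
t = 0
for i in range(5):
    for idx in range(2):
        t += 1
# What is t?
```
Trace:
  t=0
  t=1, i=0, idx=0
  t=2, i=0, idx=1
  t=3, i=1, idx=0
  t=4, i=1, idx=1
  t=5, i=2, idx=0
  t=6, i=2, idx=1
  t=7, i=3, idx=0
  t=8, i=3, idx=1
  t=9, i=4, idx=0
  t=10, i=4, idx=1

Final answer: 10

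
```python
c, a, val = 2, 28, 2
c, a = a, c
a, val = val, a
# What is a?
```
Trace:
  c=2, a=28, val=2
  c=28, a=2, val=2
  c=28, a=2, val=2

Final answer: 2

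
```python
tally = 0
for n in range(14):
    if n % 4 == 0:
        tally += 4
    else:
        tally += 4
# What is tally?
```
Trace:
  tally=0
  tally=4, n=0
  tally=8, n=1
  tally=12, n=2
  tally=16, n=3
  tally=20, n=4
  tally=24, n=5
  tally=28, n=6
  tally=32, n=7
  tally=36, n=8
  tally=40, n=9
  tally=44, n=10
  tally=48, n=11
  tally=52, n=12
  tally=56, n=13

Final answer: 56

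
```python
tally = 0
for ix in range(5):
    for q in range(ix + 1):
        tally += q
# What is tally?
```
Trace:
  tally=0
  tally=0, ix=0, q=0
  tally=0, ix=1, q=0
  tally=1, ix=1, q=1
  tally=1, ix=2, q=0
  tally=2, ix=2, q=1
  tally=4, ix=2, q=2
  tally=4, ix=3, q=0
  tally=5, ix=3, q=1
  tally=7, ix=3, q=2
  tally=10, ix=3, q=3
  tally=10, ix=4, q=0
  tally=11, ix=4, q=1
  tally=13, ix=4, q=2
  tally=16, ix=4, q=3
  tally=20, ix=4, q=4

Final answer: 20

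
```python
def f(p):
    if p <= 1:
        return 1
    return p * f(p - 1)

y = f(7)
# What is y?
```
Call trace:
f(p=7)
  f(p=6)
    f(p=5)
      f(p=4)
        f(p=3)
          f(p=2)
            f(p=1)
            -> return 1
          -> return 2
        -> return 6
      -> return 24
    -> return 120
  -> return 720
-> return 5040

Final answer: 5040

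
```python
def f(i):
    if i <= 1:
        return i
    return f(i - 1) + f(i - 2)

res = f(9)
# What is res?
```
Call trace (a repeated sub-call is expanded the first time; later identical calls just restate its return value):
f(i=9)
  f(i=8)
    f(i=7)
      f(i=6)
        f(i=5)
          f(i=4)
            f(i=3)
              f(i=2)
                f(i=1)
                -> return 1
                f(i=0)
                -> return 0
              -> return 1
              f(i=1)
              -> return 1
            -> return 2
            f(i=2) -> return 1  (same call as traced above)
          -> return 3
          f(i=3) -> return 2  (same call as traced above)
        -> return 5
        f(i=4) -> return 3  (same call as traced above)
      -> return 8
      f(i=5) -> return 5  (same call as traced above)
    -> return 13
    f(i=6) -> return 8  (same call as traced above)
  -> return 21
  f(i=7) -> return 13  (same call as traced above)
-> return 34

Final answer: 34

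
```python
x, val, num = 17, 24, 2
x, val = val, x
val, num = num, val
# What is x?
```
Trace:
  x=17, val=24, num=2
  x=24, val=17, num=2
  x=24, val=2, num=17

Final answer: 24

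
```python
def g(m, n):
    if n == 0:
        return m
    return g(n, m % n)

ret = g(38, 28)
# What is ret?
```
Call trace:
g(m=38, n=28)
  g(m=28, n=10)
    g(m=10, n=8)
      g(m=8, n=2)
        g(m=2, n=0)
        -> return 2
      -> return 2
    -> return 2
  -> return 2
-> return 2

Final answer: 2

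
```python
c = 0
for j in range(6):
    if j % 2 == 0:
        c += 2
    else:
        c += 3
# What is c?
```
Trace:
  c=0
  c=2, j=0
  c=5, j=1
  c=7, j=2
  c=10, j=3
  c=12, j=4
  c=15, j=5

Final answer: 15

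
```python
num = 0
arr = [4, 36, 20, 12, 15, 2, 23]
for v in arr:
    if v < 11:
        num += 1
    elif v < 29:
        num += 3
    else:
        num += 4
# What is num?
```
Trace:
  num=0
  num=1, v=4
  num=5, v=36
  num=8, v=20
  num=11, v=12
  num=14, v=15
  num=15, v=2
  num=18, v=23

Final answer: 18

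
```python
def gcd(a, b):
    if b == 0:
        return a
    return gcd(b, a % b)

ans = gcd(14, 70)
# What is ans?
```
Call trace:
gcd(a=14, b=70)
  gcd(a=70, b=14)
    gcd(a=14, b=0)
    -> return 14
  -> return 14
-> return 14

Final answer: 14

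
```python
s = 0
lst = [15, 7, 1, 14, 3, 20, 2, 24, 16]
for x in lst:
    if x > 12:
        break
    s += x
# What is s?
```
Trace:
  s=0
  s=0, x=15

Final answer: 0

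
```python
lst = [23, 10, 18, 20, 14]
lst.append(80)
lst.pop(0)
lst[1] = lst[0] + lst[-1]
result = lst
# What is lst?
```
Trace:
  lst=[23, 10, 18, 20, 14]
  lst=[23, 10, 18, 20, 14, 80]
  lst=[10, 18, 20, 14, 80]
  lst=[10, 90, 20, 14, 80]
  lst=[10, 90, 20, 14, 80], result=[10, 90, 20, 14, 80]

Final answer: [10, 90, 20, 14, 80]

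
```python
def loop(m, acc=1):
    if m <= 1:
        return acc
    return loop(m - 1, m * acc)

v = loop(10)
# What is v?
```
Call trace:
loop(m=10, acc=1)
  loop(m=9, acc=10)
    loop(m=8, acc=90)
      loop(m=7, acc=720)
        loop(m=6, acc=5040)
          loop(m=5, acc=30240)
            loop(m=4, acc=151200)
              loop(m=3, acc=604800)
                loop(m=2, acc=1814400)
                  loop(m=1, acc=3628800)
                  -> return 3628800
                -> return 3628800
              -> return 3628800
            -> return 3628800
          -> return 3628800
        -> return 3628800
      -> return 3628800
    -> return 3628800
  -> return 3628800
-> return 3628800

Final answer: 3628800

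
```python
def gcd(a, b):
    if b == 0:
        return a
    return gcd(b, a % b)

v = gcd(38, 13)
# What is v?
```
Call trace:
gcd(a=38, b=13)
  gcd(a=13, b=12)
    gcd(a=12, b=1)
      gcd(a=1, b=0)
      -> return 1
    -> return 1
  -> return 1
-> return 1

Final answer: 1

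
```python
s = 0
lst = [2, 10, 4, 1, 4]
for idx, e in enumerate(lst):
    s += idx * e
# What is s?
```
Trace:
  s=0
  s=0, idx=0, e=2
  s=10, idx=1, e=10
  s=18, idx=2, e=4
  s=21, idx=3, e=1
  s=37, idx=4, e=4

Final answer: 37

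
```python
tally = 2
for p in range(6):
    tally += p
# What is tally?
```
Trace:
  tally=2
  tally=2, p=0
  tally=3, p=1
  tally=5, p=2
  tally=8, p=3
  tally=12, p=4
  tally=17, p=5

Final answer: 17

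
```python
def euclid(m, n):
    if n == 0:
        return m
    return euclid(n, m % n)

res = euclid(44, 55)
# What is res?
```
Call trace:
euclid(m=44, n=55)
  euclid(m=55, n=44)
    euclid(m=44, n=11)
      euclid(m=11, n=0)
      -> return 11
    -> return 11
  -> return 11
-> return 11

Final answer: 11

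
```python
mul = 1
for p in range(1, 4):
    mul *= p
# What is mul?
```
Trace:
  mul=1
  mul=1, p=1
  mul=2, p=2
  mul=6, p=3

Final answer: 6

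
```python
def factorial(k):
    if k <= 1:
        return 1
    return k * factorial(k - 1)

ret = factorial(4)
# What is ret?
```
Call trace:
factorial(k=4)
  factorial(k=3)
    factorial(k=2)
      factorial(k=1)
      -> return 1
    -> return 2
  -> return 6
-> return 24

Final answer: 24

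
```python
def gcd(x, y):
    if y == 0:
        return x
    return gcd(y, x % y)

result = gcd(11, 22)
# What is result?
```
Call trace:
gcd(x=11, y=22)
  gcd(x=22, y=11)
    gcd(x=11, y=0)
    -> return 11
  -> return 11
-> return 11

Final answer: 11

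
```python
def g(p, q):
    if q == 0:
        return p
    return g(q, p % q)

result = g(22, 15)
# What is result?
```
Call trace:
g(p=22, q=15)
  g(p=15, q=7)
    g(p=7, q=1)
      g(p=1, q=0)
      -> return 1
    -> return 1
  -> return 1
-> return 1

Final answer: 1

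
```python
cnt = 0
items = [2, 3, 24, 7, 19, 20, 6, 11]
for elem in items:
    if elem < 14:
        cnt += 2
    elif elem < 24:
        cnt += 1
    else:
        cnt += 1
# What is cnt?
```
Trace:
  cnt=0
  cnt=2, elem=2
  cnt=4, elem=3
  cnt=5, elem=24
  cnt=7, elem=7
  cnt=8, elem=19
  cnt=9, elem=20
  cnt=11, elem=6
  cnt=13, elem=11

Final answer: 13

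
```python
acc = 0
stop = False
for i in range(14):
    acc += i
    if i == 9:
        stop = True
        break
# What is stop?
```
Trace:
  acc=0
  acc=0, stop=False
  acc=0, stop=False, i=0
  acc=1, stop=False, i=1
  acc=3, stop=False, i=2
  acc=6, stop=False, i=3
  acc=10, stop=False, i=4
  acc=15, stop=False, i=5
  acc=21, stop=False, i=6
  acc=28, stop=False, i=7
  acc=36, stop=False, i=8
  acc=45, stop=True, i=9

Final answer: True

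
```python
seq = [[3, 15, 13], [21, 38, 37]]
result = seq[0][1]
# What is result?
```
Trace:
  seq=[[3, 15, 13], [21, 38, 37]]
  seq=[[3, 15, 13], [21, 38, 37]], result=15

Final answer: 15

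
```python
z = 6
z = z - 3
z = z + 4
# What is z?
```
Trace:
  z=6
  z=3
  z=7

Final answer: 7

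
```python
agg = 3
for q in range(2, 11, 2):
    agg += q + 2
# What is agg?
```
Trace:
  agg=3
  agg=7, q=2
  agg=13, q=4
  agg=21, q=6
  agg=31, q=8
  agg=43, q=10

Final answer: 43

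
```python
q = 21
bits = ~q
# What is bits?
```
Trace:
  q=21
  q=21, bits=-22

Final answer: -22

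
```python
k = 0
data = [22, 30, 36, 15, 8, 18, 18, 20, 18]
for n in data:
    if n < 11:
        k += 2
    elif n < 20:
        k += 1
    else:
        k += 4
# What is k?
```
Trace:
  k=0
  k=4, n=22
  k=8, n=30
  k=12, n=36
  k=13, n=15
  k=15, n=8
  k=16, n=18
  k=17, n=18
  k=21, n=20
  k=22, n=18

Final answer: 22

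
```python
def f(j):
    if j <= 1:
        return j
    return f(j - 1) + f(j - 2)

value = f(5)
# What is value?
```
Call trace (a repeated sub-call is expanded the first time; later identical calls just restate its return value):
f(j=5)
  f(j=4)
    f(j=3)
      f(j=2)
        f(j=1)
        -> return 1
        f(j=0)
        -> return 0
      -> return 1
      f(j=1)
      -> return 1
    -> return 2
    f(j=2) -> return 1  (same call as traced above)
  -> return 3
  f(j=3) -> return 2  (same call as traced above)
-> return 5

Final answer: 5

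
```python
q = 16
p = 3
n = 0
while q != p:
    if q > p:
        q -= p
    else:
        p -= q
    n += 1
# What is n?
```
Trace:
  q=16
  q=16, p=3
  q=16, p=3, n=0
  q=13, p=3, n=1
  q=10, p=3, n=2
  q=7, p=3, n=3
  q=4, p=3, n=4
  q=1, p=3, n=5
  q=1, p=2, n=6
  q=1, p=1, n=7

Final answer: 7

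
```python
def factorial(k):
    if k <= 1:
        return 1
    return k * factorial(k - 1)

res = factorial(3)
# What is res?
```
Call trace:
factorial(k=3)
  factorial(k=2)
    factorial(k=1)
    -> return 1
  -> return 2
-> return 6

Final answer: 6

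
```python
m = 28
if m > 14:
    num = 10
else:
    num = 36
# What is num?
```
Trace:
  m=28
  m=28, num=10

Final answer: 10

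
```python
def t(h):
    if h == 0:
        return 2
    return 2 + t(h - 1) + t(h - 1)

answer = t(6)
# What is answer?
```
Call trace (a repeated sub-call is expanded the first time; later identical calls just restate its return value):
t(h=6)
  t(h=5)
    t(h=4)
      t(h=3)
        t(h=2)
          t(h=1)
            t(h=0)
            -> return 2
            t(h=0)
            -> return 2
          -> return 6
          t(h=1) -> return 6  (same call as traced above)
        -> return 14
        t(h=2) -> return 14  (same call as traced above)
      -> return 30
      t(h=3) -> return 30  (same call as traced above)
    -> return 62
    t(h=4) -> return 62  (same call as traced above)
  -> return 126
  t(h=5) -> return 126  (same call as traced above)
-> return 254

Final answer: 254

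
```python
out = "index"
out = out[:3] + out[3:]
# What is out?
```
Trace:
  out='index'
  out='index'

Final answer: 'index'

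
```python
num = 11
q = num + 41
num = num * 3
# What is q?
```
Trace:
  num=11
  num=11, q=52
  num=33, q=52

Final answer: 52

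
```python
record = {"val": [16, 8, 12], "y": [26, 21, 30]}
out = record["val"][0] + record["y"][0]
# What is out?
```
Trace:
  record={'val': [16, 8, 12], 'y': [26, 21, 30]}
  record={'val': [16, 8, 12], 'y': [26, 21, 30]}, out=42

Final answer: 42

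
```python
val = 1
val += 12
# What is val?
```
Trace:
  val=1
  val=13

Final answer: 13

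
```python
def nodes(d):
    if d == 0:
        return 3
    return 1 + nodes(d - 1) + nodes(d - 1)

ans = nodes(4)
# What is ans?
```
Call trace (a repeated sub-call is expanded the first time; later identical calls just restate its return value):
nodes(d=4)
  nodes(d=3)
    nodes(d=2)
      nodes(d=1)
        nodes(d=0)
        -> return 3
        nodes(d=0)
        -> return 3
      -> return 7
      nodes(d=1) -> return 7  (same call as traced above)
    -> return 15
    nodes(d=2) -> return 15  (same call as traced above)
  -> return 31
  nodes(d=3) -> return 31  (same call as traced above)
-> return 63

Final answer: 63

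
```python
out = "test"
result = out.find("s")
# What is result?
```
Trace:
  out='test'
  out='test', result=2

Final answer: 2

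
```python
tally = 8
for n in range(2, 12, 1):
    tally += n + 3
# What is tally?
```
Trace:
  tally=8
  tally=13, n=2
  tally=19, n=3
  tally=26, n=4
  tally=34, n=5
  tally=43, n=6
  tally=53, n=7
  tally=64, n=8
  tally=76, n=9
  tally=89, n=10
  tally=103, n=11

Final answer: 103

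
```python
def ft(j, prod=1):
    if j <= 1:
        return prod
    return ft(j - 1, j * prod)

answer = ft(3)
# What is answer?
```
Call trace:
ft(j=3, prod=1)
  ft(j=2, prod=3)
    ft(j=1, prod=6)
    -> return 6
  -> return 6
-> return 6

Final answer: 6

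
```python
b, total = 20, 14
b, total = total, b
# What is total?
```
Trace:
  b=20, total=14
  b=14, total=20

Final answer: 20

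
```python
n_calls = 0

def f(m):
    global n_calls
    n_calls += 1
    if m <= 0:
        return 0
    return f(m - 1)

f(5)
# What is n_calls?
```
Call trace:
f(m=5)
  f(m=4)
    f(m=3)
      f(m=2)
        f(m=1)
          f(m=0)
          -> return 0
        -> return 0
      -> return 0
    -> return 0
  -> return 0
-> return 0

n_calls is incremented once per call. f is entered once for each m = 5, 4, 3, 2, 1, 0 (the m <= 0 call returns without recursing), i.e. 5 + 1 calls.
n_calls = 6

Final answer: 6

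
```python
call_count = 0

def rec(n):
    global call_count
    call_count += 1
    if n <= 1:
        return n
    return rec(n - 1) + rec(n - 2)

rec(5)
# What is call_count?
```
Call trace (a repeated sub-call is expanded the first time; later identical calls just restate its return value):
rec(n=5)
  rec(n=4)
    rec(n=3)
      rec(n=2)
        rec(n=1)
        -> return 1
        rec(n=0)
        -> return 0
      -> return 1
      rec(n=1)
      -> return 1
    -> return 2
    rec(n=2) -> return 1  (same call as traced above)
  -> return 3
  rec(n=3) -> return 2  (same call as traced above)
-> return 5

call_count is incremented once per call, so count the calls in each subtree. Let C(n) = number of calls made by rec(n).
C(0) = C(1) = 1 (base case, no recursion); C(n) = 1 + C(n - 1) + C(n - 2) otherwise.
C(2) = 1 + C(1) + C(0) = 1 + 1 + 1 = 3
C(3) = 1 + C(2) + C(1) = 1 + 3 + 1 = 5
C(4) = 1 + C(3) + C(2) = 1 + 5 + 3 = 9
C(5) = 1 + C(4) + C(3) = 1 + 9 + 5 = 15
call_count = C(5) = 15

Final answer: 15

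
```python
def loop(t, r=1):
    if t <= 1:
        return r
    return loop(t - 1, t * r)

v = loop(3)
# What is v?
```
Call trace:
loop(t=3, r=1)
  loop(t=2, r=3)
    loop(t=1, r=6)
    -> return 6
  -> return 6
-> return 6

Final answer: 6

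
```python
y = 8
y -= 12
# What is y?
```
Trace:
  y=8
  y=-4

Final answer: -4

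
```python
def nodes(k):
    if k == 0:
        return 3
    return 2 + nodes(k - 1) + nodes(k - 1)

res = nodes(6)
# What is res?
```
Call trace (a repeated sub-call is expanded the first time; later identical calls just restate its return value):
nodes(k=6)
  nodes(k=5)
    nodes(k=4)
      nodes(k=3)
        nodes(k=2)
          nodes(k=1)
            nodes(k=0)
            -> return 3
            nodes(k=0)
            -> return 3
          -> return 8
          nodes(k=1) -> return 8  (same call as traced above)
        -> return 18
        nodes(k=2) -> return 18  (same call as traced above)
      -> return 38
      nodes(k=3) -> return 38  (same call as traced above)
    -> return 78
    nodes(k=4) -> return 78  (same call as traced above)
  -> return 158
  nodes(k=5) -> return 158  (same call as traced above)
-> return 318

Final answer: 318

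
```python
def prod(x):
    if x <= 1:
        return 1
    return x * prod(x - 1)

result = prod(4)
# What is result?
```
Call trace:
prod(x=4)
  prod(x=3)
    prod(x=2)
      prod(x=1)
      -> return 1
    -> return 2
  -> return 6
-> return 24

Final answer: 24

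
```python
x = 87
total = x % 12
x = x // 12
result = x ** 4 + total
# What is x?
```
Trace:
  x=87
  x=87, total=3
  x=7, total=3
  x=7, total=3, result=2404

Final answer: 7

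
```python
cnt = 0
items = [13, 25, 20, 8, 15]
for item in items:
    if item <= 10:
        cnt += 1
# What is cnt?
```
Trace:
  cnt=0
  cnt=0, item=13
  cnt=0, item=25
  cnt=0, item=20
  cnt=1, item=8
  cnt=1, item=15

Final answer: 1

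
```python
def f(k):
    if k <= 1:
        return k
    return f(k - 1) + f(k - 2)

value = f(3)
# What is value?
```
Call trace:
f(k=3)
  f(k=2)
    f(k=1)
    -> return 1
    f(k=0)
    -> return 0
  -> return 1
  f(k=1)
  -> return 1
-> return 2

Final answer: 2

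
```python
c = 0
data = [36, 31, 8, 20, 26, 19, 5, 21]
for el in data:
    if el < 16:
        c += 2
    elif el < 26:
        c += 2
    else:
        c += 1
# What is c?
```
Trace:
  c=0
  c=1, el=36
  c=2, el=31
  c=4, el=8
  c=6, el=20
  c=7, el=26
  c=9, el=19
  c=11, el=5
  c=13, el=21

Final answer: 13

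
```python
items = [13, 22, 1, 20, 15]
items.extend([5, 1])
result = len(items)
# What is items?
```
Trace:
  items=[13, 22, 1, 20, 15]
  items=[13, 22, 1, 20, 15, 5, 1]
  items=[13, 22, 1, 20, 15, 5, 1], result=7

Final answer: [13, 22, 1, 20, 15, 5, 1]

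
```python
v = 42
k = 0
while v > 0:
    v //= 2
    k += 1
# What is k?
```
Trace:
  v=42
  v=42, k=0
  v=21, k=1
  v=10, k=2
  v=5, k=3
  v=2, k=4
  v=1, k=5
  v=0, k=6

Final answer: 6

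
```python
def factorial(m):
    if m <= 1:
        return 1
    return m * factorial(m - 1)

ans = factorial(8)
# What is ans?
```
Call trace:
factorial(m=8)
  factorial(m=7)
    factorial(m=6)
      factorial(m=5)
        factorial(m=4)
          factorial(m=3)
            factorial(m=2)
              factorial(m=1)
              -> return 1
            -> return 2
          -> return 6
        -> return 24
      -> return 120
    -> return 720
  -> return 5040
-> return 40320

Final answer: 40320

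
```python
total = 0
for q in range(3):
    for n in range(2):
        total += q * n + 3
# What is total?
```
Trace:
  total=0
  total=3, q=0, n=0
  total=6, q=0, n=1
  total=9, q=1, n=0
  total=13, q=1, n=1
  total=16, q=2, n=0
  total=21, q=2, n=1

Final answer: 21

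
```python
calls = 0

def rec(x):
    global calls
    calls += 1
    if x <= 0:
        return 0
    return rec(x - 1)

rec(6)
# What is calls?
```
Call trace:
rec(x=6)
  rec(x=5)
    rec(x=4)
      rec(x=3)
        rec(x=2)
          rec(x=1)
            rec(x=0)
            -> return 0
          -> return 0
        -> return 0
      -> return 0
    -> return 0
  -> return 0
-> return 0

calls is incremented once per call. rec is entered once for each x = 6, 5, 4, 3, 2, 1, 0 (the x <= 0 call returns without recursing), i.e. 6 + 1 calls.
calls = 7

Final answer: 7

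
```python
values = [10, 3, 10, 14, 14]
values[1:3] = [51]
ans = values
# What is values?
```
Trace:
  values=[10, 3, 10, 14, 14]
  values=[10, 51, 14, 14]
  values=[10, 51, 14, 14], ans=[10, 51, 14, 14]

Final answer: [10, 51, 14, 14]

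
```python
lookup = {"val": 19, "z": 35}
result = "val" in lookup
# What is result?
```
Trace:
  lookup={'val': 19, 'z': 35}
  lookup={'val': 19, 'z': 35}, result=True

Final answer: True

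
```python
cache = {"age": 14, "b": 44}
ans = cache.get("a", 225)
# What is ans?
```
Trace:
  cache={'age': 14, 'b': 44}
  cache={'age': 14, 'b': 44}, ans=225

Final answer: 225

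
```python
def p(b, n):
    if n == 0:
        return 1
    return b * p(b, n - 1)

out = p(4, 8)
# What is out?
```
Call trace:
p(b=4, n=8)
  p(b=4, n=7)
    p(b=4, n=6)
      p(b=4, n=5)
        p(b=4, n=4)
          p(b=4, n=3)
            p(b=4, n=2)
              p(b=4, n=1)
                p(b=4, n=0)
                -> return 1
              -> return 4
            -> return 16
          -> return 64
        -> return 256
      -> return 1024
    -> return 4096
  -> return 16384
-> return 65536

Final answer: 65536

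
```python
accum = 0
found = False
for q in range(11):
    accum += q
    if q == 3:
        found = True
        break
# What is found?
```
Trace:
  accum=0
  accum=0, found=False
  accum=0, found=False, q=0
  accum=1, found=False, q=1
  accum=3, found=False, q=2
  accum=6, found=True, q=3

Final answer: True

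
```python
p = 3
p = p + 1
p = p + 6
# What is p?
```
Trace:
  p=3
  p=4
  p=10

Final answer: 10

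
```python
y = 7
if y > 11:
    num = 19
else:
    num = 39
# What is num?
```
Trace:
  y=7
  y=7, num=39

Final answer: 39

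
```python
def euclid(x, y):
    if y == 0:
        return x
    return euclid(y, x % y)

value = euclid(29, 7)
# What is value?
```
Call trace:
euclid(x=29, y=7)
  euclid(x=7, y=1)
    euclid(x=1, y=0)
    -> return 1
  -> return 1
-> return 1

Final answer: 1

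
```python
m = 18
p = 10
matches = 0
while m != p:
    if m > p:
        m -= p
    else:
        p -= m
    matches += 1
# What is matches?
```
Trace:
  m=18
  m=18, p=10
  m=18, p=10, matches=0
  m=8, p=10, matches=1
  m=8, p=2, matches=2
  m=6, p=2, matches=3
  m=4, p=2, matches=4
  m=2, p=2, matches=5

Final answer: 5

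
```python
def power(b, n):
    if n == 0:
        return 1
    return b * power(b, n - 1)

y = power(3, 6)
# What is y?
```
Call trace:
power(b=3, n=6)
  power(b=3, n=5)
    power(b=3, n=4)
      power(b=3, n=3)
        power(b=3, n=2)
          power(b=3, n=1)
            power(b=3, n=0)
            -> return 1
          -> return 3
        -> return 9
      -> return 27
    -> return 81
  -> return 243
-> return 729

Final answer: 729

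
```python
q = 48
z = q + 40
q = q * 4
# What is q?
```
Trace:
  q=48
  q=48, z=88
  q=192, z=88

Final answer: 192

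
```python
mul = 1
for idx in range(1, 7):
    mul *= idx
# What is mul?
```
Trace:
  mul=1
  mul=1, idx=1
  mul=2, idx=2
  mul=6, idx=3
  mul=24, idx=4
  mul=120, idx=5
  mul=720, idx=6

Final answer: 720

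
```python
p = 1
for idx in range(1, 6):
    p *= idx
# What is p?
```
Trace:
  p=1
  p=1, idx=1
  p=2, idx=2
  p=6, idx=3
  p=24, idx=4
  p=120, idx=5

Final answer: 120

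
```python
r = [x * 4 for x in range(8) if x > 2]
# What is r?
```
Trace:
  x=0
  x=1
  x=2
  x=3
  x=4
  x=5
  x=6
  x=7
  r=[12, 16, 20, 24, 28]

Final answer: [12, 16, 20, 24, 28]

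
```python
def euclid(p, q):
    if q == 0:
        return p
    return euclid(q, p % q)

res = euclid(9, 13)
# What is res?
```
Call trace:
euclid(p=9, q=13)
  euclid(p=13, q=9)
    euclid(p=9, q=4)
      euclid(p=4, q=1)
        euclid(p=1, q=0)
        -> return 1
      -> return 1
    -> return 1
  -> return 1
-> return 1

Final answer: 1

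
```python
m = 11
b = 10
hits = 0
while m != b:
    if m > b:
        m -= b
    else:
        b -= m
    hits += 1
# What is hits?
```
Trace:
  m=11
  m=11, b=10
  m=11, b=10, hits=0
  m=1, b=10, hits=1
  m=1, b=9, hits=2
  m=1, b=8, hits=3
  m=1, b=7, hits=4
  m=1, b=6, hits=5
  m=1, b=5, hits=6
  m=1, b=4, hits=7
  m=1, b=3, hits=8
  m=1, b=2, hits=9
  m=1, b=1, hits=10

Final answer: 10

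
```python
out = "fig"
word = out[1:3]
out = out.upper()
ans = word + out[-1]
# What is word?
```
Trace:
  out='fig'
  out='fig', word='ig'
  out='FIG', word='ig'
  out='FIG', word='ig', ans='igG'

Final answer: 'ig'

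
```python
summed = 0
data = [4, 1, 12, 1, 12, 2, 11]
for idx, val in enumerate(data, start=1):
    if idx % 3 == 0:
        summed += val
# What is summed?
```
Trace:
  summed=0
  summed=0, idx=1, val=4
  summed=0, idx=2, val=1
  summed=12, idx=3, val=12
  summed=12, idx=4, val=1
  summed=12, idx=5, val=12
  summed=14, idx=6, val=2
  summed=14, idx=7, val=11

Final answer: 14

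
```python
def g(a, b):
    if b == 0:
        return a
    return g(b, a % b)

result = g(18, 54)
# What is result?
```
Call trace:
g(a=18, b=54)
  g(a=54, b=18)
    g(a=18, b=0)
    -> return 18
  -> return 18
-> return 18

Final answer: 18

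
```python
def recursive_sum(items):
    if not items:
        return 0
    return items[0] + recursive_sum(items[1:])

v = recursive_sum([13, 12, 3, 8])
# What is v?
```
Call trace:
recursive_sum(items=[13, 12, 3, 8])
  recursive_sum(items=[12, 3, 8])
    recursive_sum(items=[3, 8])
      recursive_sum(items=[8])
        recursive_sum(items=[])
        -> return 0
      -> return 8
    -> return 11
  -> return 23
-> return 36

Final answer: 36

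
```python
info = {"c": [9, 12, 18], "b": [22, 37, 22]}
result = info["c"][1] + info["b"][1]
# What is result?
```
Trace:
  info={'c': [9, 12, 18], 'b': [22, 37, 22]}
  info={'c': [9, 12, 18], 'b': [22, 37, 22]}, result=49

Final answer: 49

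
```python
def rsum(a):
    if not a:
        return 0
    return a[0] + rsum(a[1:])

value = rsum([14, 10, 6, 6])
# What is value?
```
Call trace:
rsum(a=[14, 10, 6, 6])
  rsum(a=[10, 6, 6])
    rsum(a=[6, 6])
      rsum(a=[6])
        rsum(a=[])
        -> return 0
      -> return 6
    -> return 12
  -> return 22
-> return 36

Final answer: 36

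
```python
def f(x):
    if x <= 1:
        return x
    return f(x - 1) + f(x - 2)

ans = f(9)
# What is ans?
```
Call trace (a repeated sub-call is expanded the first time; later identical calls just restate its return value):
f(x=9)
  f(x=8)
    f(x=7)
      f(x=6)
        f(x=5)
          f(x=4)
            f(x=3)
              f(x=2)
                f(x=1)
                -> return 1
                f(x=0)
                -> return 0
              -> return 1
              f(x=1)
              -> return 1
            -> return 2
            f(x=2) -> return 1  (same call as traced above)
          -> return 3
          f(x=3) -> return 2  (same call as traced above)
        -> return 5
        f(x=4) -> return 3  (same call as traced above)
      -> return 8
      f(x=5) -> return 5  (same call as traced above)
    -> return 13
    f(x=6) -> return 8  (same call as traced above)
  -> return 21
  f(x=7) -> return 13  (same call as traced above)
-> return 34

Final answer: 34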